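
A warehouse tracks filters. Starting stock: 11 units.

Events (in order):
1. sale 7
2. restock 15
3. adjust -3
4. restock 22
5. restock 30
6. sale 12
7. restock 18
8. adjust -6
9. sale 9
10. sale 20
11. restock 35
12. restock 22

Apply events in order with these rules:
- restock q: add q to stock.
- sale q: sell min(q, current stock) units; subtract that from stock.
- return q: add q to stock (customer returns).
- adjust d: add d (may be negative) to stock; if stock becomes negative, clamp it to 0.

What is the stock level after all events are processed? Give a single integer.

Processing events:
Start: stock = 11
  Event 1 (sale 7): sell min(7,11)=7. stock: 11 - 7 = 4. total_sold = 7
  Event 2 (restock 15): 4 + 15 = 19
  Event 3 (adjust -3): 19 + -3 = 16
  Event 4 (restock 22): 16 + 22 = 38
  Event 5 (restock 30): 38 + 30 = 68
  Event 6 (sale 12): sell min(12,68)=12. stock: 68 - 12 = 56. total_sold = 19
  Event 7 (restock 18): 56 + 18 = 74
  Event 8 (adjust -6): 74 + -6 = 68
  Event 9 (sale 9): sell min(9,68)=9. stock: 68 - 9 = 59. total_sold = 28
  Event 10 (sale 20): sell min(20,59)=20. stock: 59 - 20 = 39. total_sold = 48
  Event 11 (restock 35): 39 + 35 = 74
  Event 12 (restock 22): 74 + 22 = 96
Final: stock = 96, total_sold = 48

Answer: 96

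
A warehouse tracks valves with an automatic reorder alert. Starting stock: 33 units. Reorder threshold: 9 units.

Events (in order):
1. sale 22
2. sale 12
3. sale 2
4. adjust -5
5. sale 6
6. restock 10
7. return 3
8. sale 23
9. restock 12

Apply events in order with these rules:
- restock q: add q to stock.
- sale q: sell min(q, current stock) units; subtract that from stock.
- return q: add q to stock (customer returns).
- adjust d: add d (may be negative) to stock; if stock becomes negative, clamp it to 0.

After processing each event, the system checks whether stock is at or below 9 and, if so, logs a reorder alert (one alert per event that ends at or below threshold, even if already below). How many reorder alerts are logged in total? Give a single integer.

Answer: 5

Derivation:
Processing events:
Start: stock = 33
  Event 1 (sale 22): sell min(22,33)=22. stock: 33 - 22 = 11. total_sold = 22
  Event 2 (sale 12): sell min(12,11)=11. stock: 11 - 11 = 0. total_sold = 33
  Event 3 (sale 2): sell min(2,0)=0. stock: 0 - 0 = 0. total_sold = 33
  Event 4 (adjust -5): 0 + -5 = 0 (clamped to 0)
  Event 5 (sale 6): sell min(6,0)=0. stock: 0 - 0 = 0. total_sold = 33
  Event 6 (restock 10): 0 + 10 = 10
  Event 7 (return 3): 10 + 3 = 13
  Event 8 (sale 23): sell min(23,13)=13. stock: 13 - 13 = 0. total_sold = 46
  Event 9 (restock 12): 0 + 12 = 12
Final: stock = 12, total_sold = 46

Checking against threshold 9:
  After event 1: stock=11 > 9
  After event 2: stock=0 <= 9 -> ALERT
  After event 3: stock=0 <= 9 -> ALERT
  After event 4: stock=0 <= 9 -> ALERT
  After event 5: stock=0 <= 9 -> ALERT
  After event 6: stock=10 > 9
  After event 7: stock=13 > 9
  After event 8: stock=0 <= 9 -> ALERT
  After event 9: stock=12 > 9
Alert events: [2, 3, 4, 5, 8]. Count = 5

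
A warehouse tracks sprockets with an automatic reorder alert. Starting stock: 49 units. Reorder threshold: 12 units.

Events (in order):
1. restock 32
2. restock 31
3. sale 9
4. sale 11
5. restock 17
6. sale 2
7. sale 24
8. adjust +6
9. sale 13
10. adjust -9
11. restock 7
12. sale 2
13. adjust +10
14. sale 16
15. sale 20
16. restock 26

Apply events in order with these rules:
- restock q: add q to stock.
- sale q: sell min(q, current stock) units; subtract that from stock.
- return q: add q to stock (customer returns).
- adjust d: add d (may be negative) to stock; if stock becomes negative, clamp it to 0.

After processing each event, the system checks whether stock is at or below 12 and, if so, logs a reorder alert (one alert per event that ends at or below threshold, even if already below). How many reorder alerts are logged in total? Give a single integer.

Processing events:
Start: stock = 49
  Event 1 (restock 32): 49 + 32 = 81
  Event 2 (restock 31): 81 + 31 = 112
  Event 3 (sale 9): sell min(9,112)=9. stock: 112 - 9 = 103. total_sold = 9
  Event 4 (sale 11): sell min(11,103)=11. stock: 103 - 11 = 92. total_sold = 20
  Event 5 (restock 17): 92 + 17 = 109
  Event 6 (sale 2): sell min(2,109)=2. stock: 109 - 2 = 107. total_sold = 22
  Event 7 (sale 24): sell min(24,107)=24. stock: 107 - 24 = 83. total_sold = 46
  Event 8 (adjust +6): 83 + 6 = 89
  Event 9 (sale 13): sell min(13,89)=13. stock: 89 - 13 = 76. total_sold = 59
  Event 10 (adjust -9): 76 + -9 = 67
  Event 11 (restock 7): 67 + 7 = 74
  Event 12 (sale 2): sell min(2,74)=2. stock: 74 - 2 = 72. total_sold = 61
  Event 13 (adjust +10): 72 + 10 = 82
  Event 14 (sale 16): sell min(16,82)=16. stock: 82 - 16 = 66. total_sold = 77
  Event 15 (sale 20): sell min(20,66)=20. stock: 66 - 20 = 46. total_sold = 97
  Event 16 (restock 26): 46 + 26 = 72
Final: stock = 72, total_sold = 97

Checking against threshold 12:
  After event 1: stock=81 > 12
  After event 2: stock=112 > 12
  After event 3: stock=103 > 12
  After event 4: stock=92 > 12
  After event 5: stock=109 > 12
  After event 6: stock=107 > 12
  After event 7: stock=83 > 12
  After event 8: stock=89 > 12
  After event 9: stock=76 > 12
  After event 10: stock=67 > 12
  After event 11: stock=74 > 12
  After event 12: stock=72 > 12
  After event 13: stock=82 > 12
  After event 14: stock=66 > 12
  After event 15: stock=46 > 12
  After event 16: stock=72 > 12
Alert events: []. Count = 0

Answer: 0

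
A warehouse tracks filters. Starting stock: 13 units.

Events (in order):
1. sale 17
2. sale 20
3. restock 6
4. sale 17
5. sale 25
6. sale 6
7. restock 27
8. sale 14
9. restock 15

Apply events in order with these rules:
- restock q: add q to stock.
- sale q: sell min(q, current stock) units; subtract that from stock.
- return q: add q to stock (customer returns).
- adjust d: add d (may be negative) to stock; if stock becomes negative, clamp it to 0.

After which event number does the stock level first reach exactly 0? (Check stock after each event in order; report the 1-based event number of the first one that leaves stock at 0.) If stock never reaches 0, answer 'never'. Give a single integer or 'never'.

Processing events:
Start: stock = 13
  Event 1 (sale 17): sell min(17,13)=13. stock: 13 - 13 = 0. total_sold = 13
  Event 2 (sale 20): sell min(20,0)=0. stock: 0 - 0 = 0. total_sold = 13
  Event 3 (restock 6): 0 + 6 = 6
  Event 4 (sale 17): sell min(17,6)=6. stock: 6 - 6 = 0. total_sold = 19
  Event 5 (sale 25): sell min(25,0)=0. stock: 0 - 0 = 0. total_sold = 19
  Event 6 (sale 6): sell min(6,0)=0. stock: 0 - 0 = 0. total_sold = 19
  Event 7 (restock 27): 0 + 27 = 27
  Event 8 (sale 14): sell min(14,27)=14. stock: 27 - 14 = 13. total_sold = 33
  Event 9 (restock 15): 13 + 15 = 28
Final: stock = 28, total_sold = 33

First zero at event 1.

Answer: 1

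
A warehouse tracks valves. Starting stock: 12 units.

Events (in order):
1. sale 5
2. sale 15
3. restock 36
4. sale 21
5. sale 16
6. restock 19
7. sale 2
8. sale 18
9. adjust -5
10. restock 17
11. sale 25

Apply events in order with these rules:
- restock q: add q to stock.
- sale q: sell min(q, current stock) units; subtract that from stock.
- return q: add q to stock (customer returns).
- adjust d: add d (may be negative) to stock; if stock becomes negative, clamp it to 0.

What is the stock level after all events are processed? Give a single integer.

Processing events:
Start: stock = 12
  Event 1 (sale 5): sell min(5,12)=5. stock: 12 - 5 = 7. total_sold = 5
  Event 2 (sale 15): sell min(15,7)=7. stock: 7 - 7 = 0. total_sold = 12
  Event 3 (restock 36): 0 + 36 = 36
  Event 4 (sale 21): sell min(21,36)=21. stock: 36 - 21 = 15. total_sold = 33
  Event 5 (sale 16): sell min(16,15)=15. stock: 15 - 15 = 0. total_sold = 48
  Event 6 (restock 19): 0 + 19 = 19
  Event 7 (sale 2): sell min(2,19)=2. stock: 19 - 2 = 17. total_sold = 50
  Event 8 (sale 18): sell min(18,17)=17. stock: 17 - 17 = 0. total_sold = 67
  Event 9 (adjust -5): 0 + -5 = 0 (clamped to 0)
  Event 10 (restock 17): 0 + 17 = 17
  Event 11 (sale 25): sell min(25,17)=17. stock: 17 - 17 = 0. total_sold = 84
Final: stock = 0, total_sold = 84

Answer: 0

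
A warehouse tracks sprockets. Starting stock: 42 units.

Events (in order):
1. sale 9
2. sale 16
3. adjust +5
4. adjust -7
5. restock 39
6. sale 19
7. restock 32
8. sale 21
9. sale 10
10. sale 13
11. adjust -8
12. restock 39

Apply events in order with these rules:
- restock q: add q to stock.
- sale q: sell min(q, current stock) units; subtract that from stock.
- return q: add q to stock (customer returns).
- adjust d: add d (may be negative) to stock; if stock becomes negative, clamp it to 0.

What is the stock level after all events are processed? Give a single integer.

Processing events:
Start: stock = 42
  Event 1 (sale 9): sell min(9,42)=9. stock: 42 - 9 = 33. total_sold = 9
  Event 2 (sale 16): sell min(16,33)=16. stock: 33 - 16 = 17. total_sold = 25
  Event 3 (adjust +5): 17 + 5 = 22
  Event 4 (adjust -7): 22 + -7 = 15
  Event 5 (restock 39): 15 + 39 = 54
  Event 6 (sale 19): sell min(19,54)=19. stock: 54 - 19 = 35. total_sold = 44
  Event 7 (restock 32): 35 + 32 = 67
  Event 8 (sale 21): sell min(21,67)=21. stock: 67 - 21 = 46. total_sold = 65
  Event 9 (sale 10): sell min(10,46)=10. stock: 46 - 10 = 36. total_sold = 75
  Event 10 (sale 13): sell min(13,36)=13. stock: 36 - 13 = 23. total_sold = 88
  Event 11 (adjust -8): 23 + -8 = 15
  Event 12 (restock 39): 15 + 39 = 54
Final: stock = 54, total_sold = 88

Answer: 54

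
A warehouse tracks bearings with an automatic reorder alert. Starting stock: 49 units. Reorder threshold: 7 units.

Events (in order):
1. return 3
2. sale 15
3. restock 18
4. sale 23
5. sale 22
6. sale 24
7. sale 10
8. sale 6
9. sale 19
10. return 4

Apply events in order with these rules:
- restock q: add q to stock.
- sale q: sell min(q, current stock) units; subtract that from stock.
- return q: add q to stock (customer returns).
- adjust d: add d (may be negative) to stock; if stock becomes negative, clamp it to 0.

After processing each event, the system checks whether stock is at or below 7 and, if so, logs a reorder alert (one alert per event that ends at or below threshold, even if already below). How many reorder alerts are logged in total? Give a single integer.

Answer: 5

Derivation:
Processing events:
Start: stock = 49
  Event 1 (return 3): 49 + 3 = 52
  Event 2 (sale 15): sell min(15,52)=15. stock: 52 - 15 = 37. total_sold = 15
  Event 3 (restock 18): 37 + 18 = 55
  Event 4 (sale 23): sell min(23,55)=23. stock: 55 - 23 = 32. total_sold = 38
  Event 5 (sale 22): sell min(22,32)=22. stock: 32 - 22 = 10. total_sold = 60
  Event 6 (sale 24): sell min(24,10)=10. stock: 10 - 10 = 0. total_sold = 70
  Event 7 (sale 10): sell min(10,0)=0. stock: 0 - 0 = 0. total_sold = 70
  Event 8 (sale 6): sell min(6,0)=0. stock: 0 - 0 = 0. total_sold = 70
  Event 9 (sale 19): sell min(19,0)=0. stock: 0 - 0 = 0. total_sold = 70
  Event 10 (return 4): 0 + 4 = 4
Final: stock = 4, total_sold = 70

Checking against threshold 7:
  After event 1: stock=52 > 7
  After event 2: stock=37 > 7
  After event 3: stock=55 > 7
  After event 4: stock=32 > 7
  After event 5: stock=10 > 7
  After event 6: stock=0 <= 7 -> ALERT
  After event 7: stock=0 <= 7 -> ALERT
  After event 8: stock=0 <= 7 -> ALERT
  After event 9: stock=0 <= 7 -> ALERT
  After event 10: stock=4 <= 7 -> ALERT
Alert events: [6, 7, 8, 9, 10]. Count = 5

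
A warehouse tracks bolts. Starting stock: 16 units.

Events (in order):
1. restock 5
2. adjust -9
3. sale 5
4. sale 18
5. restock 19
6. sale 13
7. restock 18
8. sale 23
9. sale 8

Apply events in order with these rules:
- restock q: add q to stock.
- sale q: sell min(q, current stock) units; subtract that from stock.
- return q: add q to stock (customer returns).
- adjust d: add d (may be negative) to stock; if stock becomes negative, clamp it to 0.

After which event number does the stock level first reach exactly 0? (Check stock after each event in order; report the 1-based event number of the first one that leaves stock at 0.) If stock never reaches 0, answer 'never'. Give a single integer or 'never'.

Processing events:
Start: stock = 16
  Event 1 (restock 5): 16 + 5 = 21
  Event 2 (adjust -9): 21 + -9 = 12
  Event 3 (sale 5): sell min(5,12)=5. stock: 12 - 5 = 7. total_sold = 5
  Event 4 (sale 18): sell min(18,7)=7. stock: 7 - 7 = 0. total_sold = 12
  Event 5 (restock 19): 0 + 19 = 19
  Event 6 (sale 13): sell min(13,19)=13. stock: 19 - 13 = 6. total_sold = 25
  Event 7 (restock 18): 6 + 18 = 24
  Event 8 (sale 23): sell min(23,24)=23. stock: 24 - 23 = 1. total_sold = 48
  Event 9 (sale 8): sell min(8,1)=1. stock: 1 - 1 = 0. total_sold = 49
Final: stock = 0, total_sold = 49

First zero at event 4.

Answer: 4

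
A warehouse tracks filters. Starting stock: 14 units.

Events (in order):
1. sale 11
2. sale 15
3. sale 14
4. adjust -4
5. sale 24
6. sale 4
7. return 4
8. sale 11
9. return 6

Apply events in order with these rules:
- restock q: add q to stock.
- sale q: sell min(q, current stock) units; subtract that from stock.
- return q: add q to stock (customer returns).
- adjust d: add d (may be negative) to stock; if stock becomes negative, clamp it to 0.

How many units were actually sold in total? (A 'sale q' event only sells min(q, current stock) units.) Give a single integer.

Answer: 18

Derivation:
Processing events:
Start: stock = 14
  Event 1 (sale 11): sell min(11,14)=11. stock: 14 - 11 = 3. total_sold = 11
  Event 2 (sale 15): sell min(15,3)=3. stock: 3 - 3 = 0. total_sold = 14
  Event 3 (sale 14): sell min(14,0)=0. stock: 0 - 0 = 0. total_sold = 14
  Event 4 (adjust -4): 0 + -4 = 0 (clamped to 0)
  Event 5 (sale 24): sell min(24,0)=0. stock: 0 - 0 = 0. total_sold = 14
  Event 6 (sale 4): sell min(4,0)=0. stock: 0 - 0 = 0. total_sold = 14
  Event 7 (return 4): 0 + 4 = 4
  Event 8 (sale 11): sell min(11,4)=4. stock: 4 - 4 = 0. total_sold = 18
  Event 9 (return 6): 0 + 6 = 6
Final: stock = 6, total_sold = 18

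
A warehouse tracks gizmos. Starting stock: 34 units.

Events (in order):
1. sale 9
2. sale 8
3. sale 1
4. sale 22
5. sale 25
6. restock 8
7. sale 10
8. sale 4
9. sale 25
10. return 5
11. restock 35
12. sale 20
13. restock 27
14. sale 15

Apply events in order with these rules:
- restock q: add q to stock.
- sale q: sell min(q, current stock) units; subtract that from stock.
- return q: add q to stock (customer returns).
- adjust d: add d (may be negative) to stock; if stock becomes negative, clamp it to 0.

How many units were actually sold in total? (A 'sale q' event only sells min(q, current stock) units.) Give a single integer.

Processing events:
Start: stock = 34
  Event 1 (sale 9): sell min(9,34)=9. stock: 34 - 9 = 25. total_sold = 9
  Event 2 (sale 8): sell min(8,25)=8. stock: 25 - 8 = 17. total_sold = 17
  Event 3 (sale 1): sell min(1,17)=1. stock: 17 - 1 = 16. total_sold = 18
  Event 4 (sale 22): sell min(22,16)=16. stock: 16 - 16 = 0. total_sold = 34
  Event 5 (sale 25): sell min(25,0)=0. stock: 0 - 0 = 0. total_sold = 34
  Event 6 (restock 8): 0 + 8 = 8
  Event 7 (sale 10): sell min(10,8)=8. stock: 8 - 8 = 0. total_sold = 42
  Event 8 (sale 4): sell min(4,0)=0. stock: 0 - 0 = 0. total_sold = 42
  Event 9 (sale 25): sell min(25,0)=0. stock: 0 - 0 = 0. total_sold = 42
  Event 10 (return 5): 0 + 5 = 5
  Event 11 (restock 35): 5 + 35 = 40
  Event 12 (sale 20): sell min(20,40)=20. stock: 40 - 20 = 20. total_sold = 62
  Event 13 (restock 27): 20 + 27 = 47
  Event 14 (sale 15): sell min(15,47)=15. stock: 47 - 15 = 32. total_sold = 77
Final: stock = 32, total_sold = 77

Answer: 77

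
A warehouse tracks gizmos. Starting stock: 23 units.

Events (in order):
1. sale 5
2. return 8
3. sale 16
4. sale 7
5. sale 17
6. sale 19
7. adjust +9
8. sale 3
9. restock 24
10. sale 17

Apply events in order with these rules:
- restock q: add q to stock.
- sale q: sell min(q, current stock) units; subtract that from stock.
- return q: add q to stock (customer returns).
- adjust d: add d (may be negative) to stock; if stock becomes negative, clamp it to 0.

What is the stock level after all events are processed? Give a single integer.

Processing events:
Start: stock = 23
  Event 1 (sale 5): sell min(5,23)=5. stock: 23 - 5 = 18. total_sold = 5
  Event 2 (return 8): 18 + 8 = 26
  Event 3 (sale 16): sell min(16,26)=16. stock: 26 - 16 = 10. total_sold = 21
  Event 4 (sale 7): sell min(7,10)=7. stock: 10 - 7 = 3. total_sold = 28
  Event 5 (sale 17): sell min(17,3)=3. stock: 3 - 3 = 0. total_sold = 31
  Event 6 (sale 19): sell min(19,0)=0. stock: 0 - 0 = 0. total_sold = 31
  Event 7 (adjust +9): 0 + 9 = 9
  Event 8 (sale 3): sell min(3,9)=3. stock: 9 - 3 = 6. total_sold = 34
  Event 9 (restock 24): 6 + 24 = 30
  Event 10 (sale 17): sell min(17,30)=17. stock: 30 - 17 = 13. total_sold = 51
Final: stock = 13, total_sold = 51

Answer: 13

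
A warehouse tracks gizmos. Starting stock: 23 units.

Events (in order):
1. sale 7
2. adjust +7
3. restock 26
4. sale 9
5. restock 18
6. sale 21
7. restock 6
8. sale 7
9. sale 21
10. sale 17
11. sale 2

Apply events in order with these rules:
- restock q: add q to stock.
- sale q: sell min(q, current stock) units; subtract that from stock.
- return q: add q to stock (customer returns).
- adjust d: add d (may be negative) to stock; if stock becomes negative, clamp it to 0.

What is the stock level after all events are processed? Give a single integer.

Processing events:
Start: stock = 23
  Event 1 (sale 7): sell min(7,23)=7. stock: 23 - 7 = 16. total_sold = 7
  Event 2 (adjust +7): 16 + 7 = 23
  Event 3 (restock 26): 23 + 26 = 49
  Event 4 (sale 9): sell min(9,49)=9. stock: 49 - 9 = 40. total_sold = 16
  Event 5 (restock 18): 40 + 18 = 58
  Event 6 (sale 21): sell min(21,58)=21. stock: 58 - 21 = 37. total_sold = 37
  Event 7 (restock 6): 37 + 6 = 43
  Event 8 (sale 7): sell min(7,43)=7. stock: 43 - 7 = 36. total_sold = 44
  Event 9 (sale 21): sell min(21,36)=21. stock: 36 - 21 = 15. total_sold = 65
  Event 10 (sale 17): sell min(17,15)=15. stock: 15 - 15 = 0. total_sold = 80
  Event 11 (sale 2): sell min(2,0)=0. stock: 0 - 0 = 0. total_sold = 80
Final: stock = 0, total_sold = 80

Answer: 0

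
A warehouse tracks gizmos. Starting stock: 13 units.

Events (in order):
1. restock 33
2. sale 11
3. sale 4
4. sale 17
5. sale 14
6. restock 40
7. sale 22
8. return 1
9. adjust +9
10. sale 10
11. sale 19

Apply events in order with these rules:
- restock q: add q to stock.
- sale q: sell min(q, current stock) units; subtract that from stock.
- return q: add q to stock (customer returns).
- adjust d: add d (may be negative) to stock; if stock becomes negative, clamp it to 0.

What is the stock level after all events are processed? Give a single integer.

Answer: 0

Derivation:
Processing events:
Start: stock = 13
  Event 1 (restock 33): 13 + 33 = 46
  Event 2 (sale 11): sell min(11,46)=11. stock: 46 - 11 = 35. total_sold = 11
  Event 3 (sale 4): sell min(4,35)=4. stock: 35 - 4 = 31. total_sold = 15
  Event 4 (sale 17): sell min(17,31)=17. stock: 31 - 17 = 14. total_sold = 32
  Event 5 (sale 14): sell min(14,14)=14. stock: 14 - 14 = 0. total_sold = 46
  Event 6 (restock 40): 0 + 40 = 40
  Event 7 (sale 22): sell min(22,40)=22. stock: 40 - 22 = 18. total_sold = 68
  Event 8 (return 1): 18 + 1 = 19
  Event 9 (adjust +9): 19 + 9 = 28
  Event 10 (sale 10): sell min(10,28)=10. stock: 28 - 10 = 18. total_sold = 78
  Event 11 (sale 19): sell min(19,18)=18. stock: 18 - 18 = 0. total_sold = 96
Final: stock = 0, total_sold = 96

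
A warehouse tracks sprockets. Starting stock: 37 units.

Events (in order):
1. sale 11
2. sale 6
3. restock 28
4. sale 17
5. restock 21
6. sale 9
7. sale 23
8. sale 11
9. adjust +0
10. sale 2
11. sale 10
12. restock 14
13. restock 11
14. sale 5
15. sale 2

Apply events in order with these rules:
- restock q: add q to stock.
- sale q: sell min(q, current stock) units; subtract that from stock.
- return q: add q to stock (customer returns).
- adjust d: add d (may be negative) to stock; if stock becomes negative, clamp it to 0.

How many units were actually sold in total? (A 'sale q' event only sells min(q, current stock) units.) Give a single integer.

Processing events:
Start: stock = 37
  Event 1 (sale 11): sell min(11,37)=11. stock: 37 - 11 = 26. total_sold = 11
  Event 2 (sale 6): sell min(6,26)=6. stock: 26 - 6 = 20. total_sold = 17
  Event 3 (restock 28): 20 + 28 = 48
  Event 4 (sale 17): sell min(17,48)=17. stock: 48 - 17 = 31. total_sold = 34
  Event 5 (restock 21): 31 + 21 = 52
  Event 6 (sale 9): sell min(9,52)=9. stock: 52 - 9 = 43. total_sold = 43
  Event 7 (sale 23): sell min(23,43)=23. stock: 43 - 23 = 20. total_sold = 66
  Event 8 (sale 11): sell min(11,20)=11. stock: 20 - 11 = 9. total_sold = 77
  Event 9 (adjust +0): 9 + 0 = 9
  Event 10 (sale 2): sell min(2,9)=2. stock: 9 - 2 = 7. total_sold = 79
  Event 11 (sale 10): sell min(10,7)=7. stock: 7 - 7 = 0. total_sold = 86
  Event 12 (restock 14): 0 + 14 = 14
  Event 13 (restock 11): 14 + 11 = 25
  Event 14 (sale 5): sell min(5,25)=5. stock: 25 - 5 = 20. total_sold = 91
  Event 15 (sale 2): sell min(2,20)=2. stock: 20 - 2 = 18. total_sold = 93
Final: stock = 18, total_sold = 93

Answer: 93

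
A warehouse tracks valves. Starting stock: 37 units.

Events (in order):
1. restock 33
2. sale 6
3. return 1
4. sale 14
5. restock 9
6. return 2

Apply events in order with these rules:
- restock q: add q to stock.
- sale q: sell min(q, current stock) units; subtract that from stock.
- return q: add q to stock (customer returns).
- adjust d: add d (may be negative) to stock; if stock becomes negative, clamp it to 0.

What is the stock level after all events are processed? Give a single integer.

Processing events:
Start: stock = 37
  Event 1 (restock 33): 37 + 33 = 70
  Event 2 (sale 6): sell min(6,70)=6. stock: 70 - 6 = 64. total_sold = 6
  Event 3 (return 1): 64 + 1 = 65
  Event 4 (sale 14): sell min(14,65)=14. stock: 65 - 14 = 51. total_sold = 20
  Event 5 (restock 9): 51 + 9 = 60
  Event 6 (return 2): 60 + 2 = 62
Final: stock = 62, total_sold = 20

Answer: 62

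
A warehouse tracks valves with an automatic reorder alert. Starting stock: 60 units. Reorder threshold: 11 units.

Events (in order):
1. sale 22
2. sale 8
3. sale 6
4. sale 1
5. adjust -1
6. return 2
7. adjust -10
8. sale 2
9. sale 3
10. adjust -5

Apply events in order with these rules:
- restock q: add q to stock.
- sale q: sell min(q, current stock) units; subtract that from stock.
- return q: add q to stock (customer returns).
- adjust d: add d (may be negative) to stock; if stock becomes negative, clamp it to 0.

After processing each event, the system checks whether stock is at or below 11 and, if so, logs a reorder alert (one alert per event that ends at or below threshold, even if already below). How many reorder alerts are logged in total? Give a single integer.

Processing events:
Start: stock = 60
  Event 1 (sale 22): sell min(22,60)=22. stock: 60 - 22 = 38. total_sold = 22
  Event 2 (sale 8): sell min(8,38)=8. stock: 38 - 8 = 30. total_sold = 30
  Event 3 (sale 6): sell min(6,30)=6. stock: 30 - 6 = 24. total_sold = 36
  Event 4 (sale 1): sell min(1,24)=1. stock: 24 - 1 = 23. total_sold = 37
  Event 5 (adjust -1): 23 + -1 = 22
  Event 6 (return 2): 22 + 2 = 24
  Event 7 (adjust -10): 24 + -10 = 14
  Event 8 (sale 2): sell min(2,14)=2. stock: 14 - 2 = 12. total_sold = 39
  Event 9 (sale 3): sell min(3,12)=3. stock: 12 - 3 = 9. total_sold = 42
  Event 10 (adjust -5): 9 + -5 = 4
Final: stock = 4, total_sold = 42

Checking against threshold 11:
  After event 1: stock=38 > 11
  After event 2: stock=30 > 11
  After event 3: stock=24 > 11
  After event 4: stock=23 > 11
  After event 5: stock=22 > 11
  After event 6: stock=24 > 11
  After event 7: stock=14 > 11
  After event 8: stock=12 > 11
  After event 9: stock=9 <= 11 -> ALERT
  After event 10: stock=4 <= 11 -> ALERT
Alert events: [9, 10]. Count = 2

Answer: 2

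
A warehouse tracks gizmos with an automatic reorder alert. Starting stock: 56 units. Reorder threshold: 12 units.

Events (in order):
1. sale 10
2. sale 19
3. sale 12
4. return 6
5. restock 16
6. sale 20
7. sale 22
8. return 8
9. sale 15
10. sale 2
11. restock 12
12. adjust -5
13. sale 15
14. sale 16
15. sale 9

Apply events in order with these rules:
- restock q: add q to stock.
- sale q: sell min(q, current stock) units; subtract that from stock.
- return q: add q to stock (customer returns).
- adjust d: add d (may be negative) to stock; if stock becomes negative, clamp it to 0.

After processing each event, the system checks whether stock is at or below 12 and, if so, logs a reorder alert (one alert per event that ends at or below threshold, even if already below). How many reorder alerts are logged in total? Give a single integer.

Answer: 9

Derivation:
Processing events:
Start: stock = 56
  Event 1 (sale 10): sell min(10,56)=10. stock: 56 - 10 = 46. total_sold = 10
  Event 2 (sale 19): sell min(19,46)=19. stock: 46 - 19 = 27. total_sold = 29
  Event 3 (sale 12): sell min(12,27)=12. stock: 27 - 12 = 15. total_sold = 41
  Event 4 (return 6): 15 + 6 = 21
  Event 5 (restock 16): 21 + 16 = 37
  Event 6 (sale 20): sell min(20,37)=20. stock: 37 - 20 = 17. total_sold = 61
  Event 7 (sale 22): sell min(22,17)=17. stock: 17 - 17 = 0. total_sold = 78
  Event 8 (return 8): 0 + 8 = 8
  Event 9 (sale 15): sell min(15,8)=8. stock: 8 - 8 = 0. total_sold = 86
  Event 10 (sale 2): sell min(2,0)=0. stock: 0 - 0 = 0. total_sold = 86
  Event 11 (restock 12): 0 + 12 = 12
  Event 12 (adjust -5): 12 + -5 = 7
  Event 13 (sale 15): sell min(15,7)=7. stock: 7 - 7 = 0. total_sold = 93
  Event 14 (sale 16): sell min(16,0)=0. stock: 0 - 0 = 0. total_sold = 93
  Event 15 (sale 9): sell min(9,0)=0. stock: 0 - 0 = 0. total_sold = 93
Final: stock = 0, total_sold = 93

Checking against threshold 12:
  After event 1: stock=46 > 12
  After event 2: stock=27 > 12
  After event 3: stock=15 > 12
  After event 4: stock=21 > 12
  After event 5: stock=37 > 12
  After event 6: stock=17 > 12
  After event 7: stock=0 <= 12 -> ALERT
  After event 8: stock=8 <= 12 -> ALERT
  After event 9: stock=0 <= 12 -> ALERT
  After event 10: stock=0 <= 12 -> ALERT
  After event 11: stock=12 <= 12 -> ALERT
  After event 12: stock=7 <= 12 -> ALERT
  After event 13: stock=0 <= 12 -> ALERT
  After event 14: stock=0 <= 12 -> ALERT
  After event 15: stock=0 <= 12 -> ALERT
Alert events: [7, 8, 9, 10, 11, 12, 13, 14, 15]. Count = 9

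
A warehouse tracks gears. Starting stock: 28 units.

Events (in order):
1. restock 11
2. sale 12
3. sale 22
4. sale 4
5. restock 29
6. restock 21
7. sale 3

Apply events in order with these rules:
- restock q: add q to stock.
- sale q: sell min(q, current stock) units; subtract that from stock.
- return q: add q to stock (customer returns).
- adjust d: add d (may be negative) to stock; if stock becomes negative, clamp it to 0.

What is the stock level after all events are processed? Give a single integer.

Processing events:
Start: stock = 28
  Event 1 (restock 11): 28 + 11 = 39
  Event 2 (sale 12): sell min(12,39)=12. stock: 39 - 12 = 27. total_sold = 12
  Event 3 (sale 22): sell min(22,27)=22. stock: 27 - 22 = 5. total_sold = 34
  Event 4 (sale 4): sell min(4,5)=4. stock: 5 - 4 = 1. total_sold = 38
  Event 5 (restock 29): 1 + 29 = 30
  Event 6 (restock 21): 30 + 21 = 51
  Event 7 (sale 3): sell min(3,51)=3. stock: 51 - 3 = 48. total_sold = 41
Final: stock = 48, total_sold = 41

Answer: 48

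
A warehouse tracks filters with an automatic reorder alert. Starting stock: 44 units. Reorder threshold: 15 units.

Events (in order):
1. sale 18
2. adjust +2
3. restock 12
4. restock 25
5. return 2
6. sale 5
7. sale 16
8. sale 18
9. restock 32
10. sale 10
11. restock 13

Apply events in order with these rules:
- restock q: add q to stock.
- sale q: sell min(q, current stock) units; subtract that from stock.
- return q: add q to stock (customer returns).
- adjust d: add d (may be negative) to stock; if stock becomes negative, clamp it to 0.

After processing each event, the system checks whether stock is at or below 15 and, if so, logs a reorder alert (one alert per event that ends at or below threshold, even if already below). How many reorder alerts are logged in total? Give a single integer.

Processing events:
Start: stock = 44
  Event 1 (sale 18): sell min(18,44)=18. stock: 44 - 18 = 26. total_sold = 18
  Event 2 (adjust +2): 26 + 2 = 28
  Event 3 (restock 12): 28 + 12 = 40
  Event 4 (restock 25): 40 + 25 = 65
  Event 5 (return 2): 65 + 2 = 67
  Event 6 (sale 5): sell min(5,67)=5. stock: 67 - 5 = 62. total_sold = 23
  Event 7 (sale 16): sell min(16,62)=16. stock: 62 - 16 = 46. total_sold = 39
  Event 8 (sale 18): sell min(18,46)=18. stock: 46 - 18 = 28. total_sold = 57
  Event 9 (restock 32): 28 + 32 = 60
  Event 10 (sale 10): sell min(10,60)=10. stock: 60 - 10 = 50. total_sold = 67
  Event 11 (restock 13): 50 + 13 = 63
Final: stock = 63, total_sold = 67

Checking against threshold 15:
  After event 1: stock=26 > 15
  After event 2: stock=28 > 15
  After event 3: stock=40 > 15
  After event 4: stock=65 > 15
  After event 5: stock=67 > 15
  After event 6: stock=62 > 15
  After event 7: stock=46 > 15
  After event 8: stock=28 > 15
  After event 9: stock=60 > 15
  After event 10: stock=50 > 15
  After event 11: stock=63 > 15
Alert events: []. Count = 0

Answer: 0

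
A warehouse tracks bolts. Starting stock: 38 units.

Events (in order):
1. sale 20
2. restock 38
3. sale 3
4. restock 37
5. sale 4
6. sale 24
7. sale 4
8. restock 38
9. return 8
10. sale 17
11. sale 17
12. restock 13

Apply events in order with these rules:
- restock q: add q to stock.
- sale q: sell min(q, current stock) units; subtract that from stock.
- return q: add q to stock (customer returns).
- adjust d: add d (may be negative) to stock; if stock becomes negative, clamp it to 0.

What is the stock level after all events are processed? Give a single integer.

Answer: 83

Derivation:
Processing events:
Start: stock = 38
  Event 1 (sale 20): sell min(20,38)=20. stock: 38 - 20 = 18. total_sold = 20
  Event 2 (restock 38): 18 + 38 = 56
  Event 3 (sale 3): sell min(3,56)=3. stock: 56 - 3 = 53. total_sold = 23
  Event 4 (restock 37): 53 + 37 = 90
  Event 5 (sale 4): sell min(4,90)=4. stock: 90 - 4 = 86. total_sold = 27
  Event 6 (sale 24): sell min(24,86)=24. stock: 86 - 24 = 62. total_sold = 51
  Event 7 (sale 4): sell min(4,62)=4. stock: 62 - 4 = 58. total_sold = 55
  Event 8 (restock 38): 58 + 38 = 96
  Event 9 (return 8): 96 + 8 = 104
  Event 10 (sale 17): sell min(17,104)=17. stock: 104 - 17 = 87. total_sold = 72
  Event 11 (sale 17): sell min(17,87)=17. stock: 87 - 17 = 70. total_sold = 89
  Event 12 (restock 13): 70 + 13 = 83
Final: stock = 83, total_sold = 89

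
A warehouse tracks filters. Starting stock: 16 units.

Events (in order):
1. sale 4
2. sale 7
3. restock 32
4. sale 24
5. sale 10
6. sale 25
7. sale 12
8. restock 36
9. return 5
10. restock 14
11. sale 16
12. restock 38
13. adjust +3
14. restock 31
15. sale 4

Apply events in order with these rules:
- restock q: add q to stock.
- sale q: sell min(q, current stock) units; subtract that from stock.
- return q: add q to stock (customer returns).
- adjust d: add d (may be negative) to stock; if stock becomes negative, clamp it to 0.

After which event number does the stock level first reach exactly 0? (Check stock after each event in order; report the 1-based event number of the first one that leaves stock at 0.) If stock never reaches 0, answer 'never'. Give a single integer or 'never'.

Processing events:
Start: stock = 16
  Event 1 (sale 4): sell min(4,16)=4. stock: 16 - 4 = 12. total_sold = 4
  Event 2 (sale 7): sell min(7,12)=7. stock: 12 - 7 = 5. total_sold = 11
  Event 3 (restock 32): 5 + 32 = 37
  Event 4 (sale 24): sell min(24,37)=24. stock: 37 - 24 = 13. total_sold = 35
  Event 5 (sale 10): sell min(10,13)=10. stock: 13 - 10 = 3. total_sold = 45
  Event 6 (sale 25): sell min(25,3)=3. stock: 3 - 3 = 0. total_sold = 48
  Event 7 (sale 12): sell min(12,0)=0. stock: 0 - 0 = 0. total_sold = 48
  Event 8 (restock 36): 0 + 36 = 36
  Event 9 (return 5): 36 + 5 = 41
  Event 10 (restock 14): 41 + 14 = 55
  Event 11 (sale 16): sell min(16,55)=16. stock: 55 - 16 = 39. total_sold = 64
  Event 12 (restock 38): 39 + 38 = 77
  Event 13 (adjust +3): 77 + 3 = 80
  Event 14 (restock 31): 80 + 31 = 111
  Event 15 (sale 4): sell min(4,111)=4. stock: 111 - 4 = 107. total_sold = 68
Final: stock = 107, total_sold = 68

First zero at event 6.

Answer: 6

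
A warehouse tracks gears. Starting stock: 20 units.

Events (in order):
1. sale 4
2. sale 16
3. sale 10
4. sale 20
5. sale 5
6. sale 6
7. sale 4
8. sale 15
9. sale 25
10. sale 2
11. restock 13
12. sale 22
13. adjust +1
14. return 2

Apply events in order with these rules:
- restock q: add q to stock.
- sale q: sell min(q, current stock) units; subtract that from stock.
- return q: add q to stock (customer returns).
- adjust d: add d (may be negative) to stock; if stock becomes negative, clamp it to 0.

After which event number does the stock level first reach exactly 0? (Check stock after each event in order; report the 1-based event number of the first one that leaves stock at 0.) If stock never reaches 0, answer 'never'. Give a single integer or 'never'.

Answer: 2

Derivation:
Processing events:
Start: stock = 20
  Event 1 (sale 4): sell min(4,20)=4. stock: 20 - 4 = 16. total_sold = 4
  Event 2 (sale 16): sell min(16,16)=16. stock: 16 - 16 = 0. total_sold = 20
  Event 3 (sale 10): sell min(10,0)=0. stock: 0 - 0 = 0. total_sold = 20
  Event 4 (sale 20): sell min(20,0)=0. stock: 0 - 0 = 0. total_sold = 20
  Event 5 (sale 5): sell min(5,0)=0. stock: 0 - 0 = 0. total_sold = 20
  Event 6 (sale 6): sell min(6,0)=0. stock: 0 - 0 = 0. total_sold = 20
  Event 7 (sale 4): sell min(4,0)=0. stock: 0 - 0 = 0. total_sold = 20
  Event 8 (sale 15): sell min(15,0)=0. stock: 0 - 0 = 0. total_sold = 20
  Event 9 (sale 25): sell min(25,0)=0. stock: 0 - 0 = 0. total_sold = 20
  Event 10 (sale 2): sell min(2,0)=0. stock: 0 - 0 = 0. total_sold = 20
  Event 11 (restock 13): 0 + 13 = 13
  Event 12 (sale 22): sell min(22,13)=13. stock: 13 - 13 = 0. total_sold = 33
  Event 13 (adjust +1): 0 + 1 = 1
  Event 14 (return 2): 1 + 2 = 3
Final: stock = 3, total_sold = 33

First zero at event 2.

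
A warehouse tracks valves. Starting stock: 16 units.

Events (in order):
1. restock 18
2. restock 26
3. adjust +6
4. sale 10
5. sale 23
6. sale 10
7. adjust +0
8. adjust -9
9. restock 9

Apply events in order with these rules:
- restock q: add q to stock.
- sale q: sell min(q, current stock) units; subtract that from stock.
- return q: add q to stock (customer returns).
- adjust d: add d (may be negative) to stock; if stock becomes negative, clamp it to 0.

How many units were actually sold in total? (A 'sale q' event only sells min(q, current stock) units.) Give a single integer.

Answer: 43

Derivation:
Processing events:
Start: stock = 16
  Event 1 (restock 18): 16 + 18 = 34
  Event 2 (restock 26): 34 + 26 = 60
  Event 3 (adjust +6): 60 + 6 = 66
  Event 4 (sale 10): sell min(10,66)=10. stock: 66 - 10 = 56. total_sold = 10
  Event 5 (sale 23): sell min(23,56)=23. stock: 56 - 23 = 33. total_sold = 33
  Event 6 (sale 10): sell min(10,33)=10. stock: 33 - 10 = 23. total_sold = 43
  Event 7 (adjust +0): 23 + 0 = 23
  Event 8 (adjust -9): 23 + -9 = 14
  Event 9 (restock 9): 14 + 9 = 23
Final: stock = 23, total_sold = 43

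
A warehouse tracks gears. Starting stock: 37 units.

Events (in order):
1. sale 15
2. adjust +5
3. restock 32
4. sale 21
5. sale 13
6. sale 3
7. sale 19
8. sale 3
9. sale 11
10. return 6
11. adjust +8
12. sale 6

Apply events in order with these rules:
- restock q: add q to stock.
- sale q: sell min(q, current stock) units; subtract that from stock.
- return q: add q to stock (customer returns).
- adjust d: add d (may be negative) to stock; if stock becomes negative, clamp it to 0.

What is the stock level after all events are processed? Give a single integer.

Answer: 8

Derivation:
Processing events:
Start: stock = 37
  Event 1 (sale 15): sell min(15,37)=15. stock: 37 - 15 = 22. total_sold = 15
  Event 2 (adjust +5): 22 + 5 = 27
  Event 3 (restock 32): 27 + 32 = 59
  Event 4 (sale 21): sell min(21,59)=21. stock: 59 - 21 = 38. total_sold = 36
  Event 5 (sale 13): sell min(13,38)=13. stock: 38 - 13 = 25. total_sold = 49
  Event 6 (sale 3): sell min(3,25)=3. stock: 25 - 3 = 22. total_sold = 52
  Event 7 (sale 19): sell min(19,22)=19. stock: 22 - 19 = 3. total_sold = 71
  Event 8 (sale 3): sell min(3,3)=3. stock: 3 - 3 = 0. total_sold = 74
  Event 9 (sale 11): sell min(11,0)=0. stock: 0 - 0 = 0. total_sold = 74
  Event 10 (return 6): 0 + 6 = 6
  Event 11 (adjust +8): 6 + 8 = 14
  Event 12 (sale 6): sell min(6,14)=6. stock: 14 - 6 = 8. total_sold = 80
Final: stock = 8, total_sold = 80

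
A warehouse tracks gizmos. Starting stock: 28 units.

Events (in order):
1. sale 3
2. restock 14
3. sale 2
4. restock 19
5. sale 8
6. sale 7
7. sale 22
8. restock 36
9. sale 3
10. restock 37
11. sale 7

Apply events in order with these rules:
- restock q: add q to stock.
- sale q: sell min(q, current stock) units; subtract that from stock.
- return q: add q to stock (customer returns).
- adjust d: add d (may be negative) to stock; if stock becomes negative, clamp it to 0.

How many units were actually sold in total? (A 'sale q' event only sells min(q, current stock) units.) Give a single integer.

Answer: 52

Derivation:
Processing events:
Start: stock = 28
  Event 1 (sale 3): sell min(3,28)=3. stock: 28 - 3 = 25. total_sold = 3
  Event 2 (restock 14): 25 + 14 = 39
  Event 3 (sale 2): sell min(2,39)=2. stock: 39 - 2 = 37. total_sold = 5
  Event 4 (restock 19): 37 + 19 = 56
  Event 5 (sale 8): sell min(8,56)=8. stock: 56 - 8 = 48. total_sold = 13
  Event 6 (sale 7): sell min(7,48)=7. stock: 48 - 7 = 41. total_sold = 20
  Event 7 (sale 22): sell min(22,41)=22. stock: 41 - 22 = 19. total_sold = 42
  Event 8 (restock 36): 19 + 36 = 55
  Event 9 (sale 3): sell min(3,55)=3. stock: 55 - 3 = 52. total_sold = 45
  Event 10 (restock 37): 52 + 37 = 89
  Event 11 (sale 7): sell min(7,89)=7. stock: 89 - 7 = 82. total_sold = 52
Final: stock = 82, total_sold = 52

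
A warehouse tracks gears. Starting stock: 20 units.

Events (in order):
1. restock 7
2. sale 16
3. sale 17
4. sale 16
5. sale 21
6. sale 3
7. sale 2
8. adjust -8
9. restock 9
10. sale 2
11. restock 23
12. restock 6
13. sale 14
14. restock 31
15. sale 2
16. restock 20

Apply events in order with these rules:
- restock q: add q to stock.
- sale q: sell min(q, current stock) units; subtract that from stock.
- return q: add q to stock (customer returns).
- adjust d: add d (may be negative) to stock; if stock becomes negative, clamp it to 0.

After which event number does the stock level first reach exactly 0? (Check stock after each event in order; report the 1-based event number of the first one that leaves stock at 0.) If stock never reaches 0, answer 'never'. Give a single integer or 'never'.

Processing events:
Start: stock = 20
  Event 1 (restock 7): 20 + 7 = 27
  Event 2 (sale 16): sell min(16,27)=16. stock: 27 - 16 = 11. total_sold = 16
  Event 3 (sale 17): sell min(17,11)=11. stock: 11 - 11 = 0. total_sold = 27
  Event 4 (sale 16): sell min(16,0)=0. stock: 0 - 0 = 0. total_sold = 27
  Event 5 (sale 21): sell min(21,0)=0. stock: 0 - 0 = 0. total_sold = 27
  Event 6 (sale 3): sell min(3,0)=0. stock: 0 - 0 = 0. total_sold = 27
  Event 7 (sale 2): sell min(2,0)=0. stock: 0 - 0 = 0. total_sold = 27
  Event 8 (adjust -8): 0 + -8 = 0 (clamped to 0)
  Event 9 (restock 9): 0 + 9 = 9
  Event 10 (sale 2): sell min(2,9)=2. stock: 9 - 2 = 7. total_sold = 29
  Event 11 (restock 23): 7 + 23 = 30
  Event 12 (restock 6): 30 + 6 = 36
  Event 13 (sale 14): sell min(14,36)=14. stock: 36 - 14 = 22. total_sold = 43
  Event 14 (restock 31): 22 + 31 = 53
  Event 15 (sale 2): sell min(2,53)=2. stock: 53 - 2 = 51. total_sold = 45
  Event 16 (restock 20): 51 + 20 = 71
Final: stock = 71, total_sold = 45

First zero at event 3.

Answer: 3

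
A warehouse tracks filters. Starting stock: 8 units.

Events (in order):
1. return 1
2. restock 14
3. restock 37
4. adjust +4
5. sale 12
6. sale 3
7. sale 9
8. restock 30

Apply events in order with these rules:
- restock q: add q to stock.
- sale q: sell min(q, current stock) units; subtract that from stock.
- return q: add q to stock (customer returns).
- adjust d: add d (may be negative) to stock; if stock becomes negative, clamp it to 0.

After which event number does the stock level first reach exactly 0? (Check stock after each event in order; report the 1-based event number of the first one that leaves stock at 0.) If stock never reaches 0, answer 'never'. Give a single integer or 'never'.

Processing events:
Start: stock = 8
  Event 1 (return 1): 8 + 1 = 9
  Event 2 (restock 14): 9 + 14 = 23
  Event 3 (restock 37): 23 + 37 = 60
  Event 4 (adjust +4): 60 + 4 = 64
  Event 5 (sale 12): sell min(12,64)=12. stock: 64 - 12 = 52. total_sold = 12
  Event 6 (sale 3): sell min(3,52)=3. stock: 52 - 3 = 49. total_sold = 15
  Event 7 (sale 9): sell min(9,49)=9. stock: 49 - 9 = 40. total_sold = 24
  Event 8 (restock 30): 40 + 30 = 70
Final: stock = 70, total_sold = 24

Stock never reaches 0.

Answer: never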